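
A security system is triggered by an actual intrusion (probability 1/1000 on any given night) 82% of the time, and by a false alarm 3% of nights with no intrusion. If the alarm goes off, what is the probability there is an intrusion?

Let D = the rare event, + = positive/flagged.
P(D) = 1/1000
P(+|D) = 82/100 = 41/50
P(+|D') = 3/100
P(+) = P(+|D)P(D) + P(+|D')P(D')
     = \frac{41}{50} × \frac{1}{1000} + \frac{3}{100} × \frac{999}{1000}
     = \frac{3079}{100000}
P(D|+) = P(+|D)P(D)/P(+) = \frac{82}{3079}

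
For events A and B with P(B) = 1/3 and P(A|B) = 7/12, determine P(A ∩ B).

By definition, P(A|B) = P(A ∩ B) / P(B)
So P(A ∩ B) = P(A|B) × P(B)
= 7/12 × 1/3
= 7/36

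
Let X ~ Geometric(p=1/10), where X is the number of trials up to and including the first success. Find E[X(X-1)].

E[X(X-1)] = E[X² - X] = E[X²] - E[X]
E[X] = 10
E[X²] = Var(X) + (E[X])² = 90 + (10)² = 190
E[X(X-1)] = 190 - 10 = 180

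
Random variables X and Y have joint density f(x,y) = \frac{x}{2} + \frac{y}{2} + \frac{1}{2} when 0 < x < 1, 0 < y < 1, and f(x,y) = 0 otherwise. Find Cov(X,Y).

E[XY] = ∫∫ xy × f(x,y) dx dy = \frac{7}{24}
E[X] = \frac{13}{24}
E[Y] = \frac{13}{24}
Cov(X,Y) = E[XY] - E[X]E[Y] = - \frac{1}{576}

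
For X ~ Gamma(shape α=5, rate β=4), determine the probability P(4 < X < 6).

P(4 < X < 6) = ∫_{4}^{6} f(x) dx
where f(x) = \frac{128 x^{4} e^{- 4 x}}{3}
= \frac{-49323 + 10675 e^{8}}{3 e^{24}}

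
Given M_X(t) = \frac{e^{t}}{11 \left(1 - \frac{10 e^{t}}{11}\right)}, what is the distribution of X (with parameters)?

The MGF M(t) = \frac{e^{t}}{11 \left(1 - \frac{10 e^{t}}{11}\right)} is the standard form for the Geometric distribution.
Comparing with the known MGF formula identifies: Geometric(p=1/11), X = trial number of first success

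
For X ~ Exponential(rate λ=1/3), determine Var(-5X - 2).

For X ~ Exponential(rate λ=1/3):
Var(X) = 9
Var(-5X - 2) = (-5)² × Var(X) = 25 × 9 = 225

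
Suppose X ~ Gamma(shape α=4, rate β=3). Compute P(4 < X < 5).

P(4 < X < 5) = ∫_{4}^{5} f(x) dx
where f(x) = \frac{27 x^{3} e^{- 3 x}}{2}
= \frac{-691 + 373 e^{3}}{e^{15}}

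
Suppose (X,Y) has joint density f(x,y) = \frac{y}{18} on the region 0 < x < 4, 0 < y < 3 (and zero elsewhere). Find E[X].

f_X(x) = ∫_0^3 \frac{y}{18} dy = \frac{1}{4}
E[X] = ∫_0^4 x × (\frac{1}{4}) dx = 2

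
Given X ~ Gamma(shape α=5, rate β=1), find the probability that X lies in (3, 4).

P(3 < X < 4) = ∫_{3}^{4} f(x) dx
where f(x) = \frac{x^{4} e^{- x}}{24}
= \frac{-824 + 393 e}{24 e^{4}}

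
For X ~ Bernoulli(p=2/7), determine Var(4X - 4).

For X ~ Bernoulli(p=2/7):
Var(X) = \frac{10}{49}
Var(4X - 4) = (4)² × Var(X) = 16 × \frac{10}{49} = \frac{160}{49}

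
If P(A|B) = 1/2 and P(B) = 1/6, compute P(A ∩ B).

By definition, P(A|B) = P(A ∩ B) / P(B)
So P(A ∩ B) = P(A|B) × P(B)
= 1/2 × 1/6
= 1/12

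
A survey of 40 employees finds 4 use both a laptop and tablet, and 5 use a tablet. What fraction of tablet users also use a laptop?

P(A ∩ B) = 4/40 = 1/10
P(B) = 5/40 = 1/8
P(A|B) = P(A ∩ B) / P(B) = (1/10) / (1/8) = 4/5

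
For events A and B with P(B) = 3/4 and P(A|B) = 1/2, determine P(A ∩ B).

By definition, P(A|B) = P(A ∩ B) / P(B)
So P(A ∩ B) = P(A|B) × P(B)
= 1/2 × 3/4
= 3/8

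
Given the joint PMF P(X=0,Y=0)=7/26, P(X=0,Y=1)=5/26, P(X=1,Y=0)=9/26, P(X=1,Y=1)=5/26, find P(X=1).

P(X=1) = P(X=1,Y=0) + P(X=1,Y=1)
= 9/26 + 5/26
= 7/13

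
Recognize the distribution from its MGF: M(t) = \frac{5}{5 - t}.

The MGF M(t) = \frac{5}{5 - t} is the standard form for the Exponential distribution.
Comparing with the known MGF formula identifies: Exponential(rate λ=5)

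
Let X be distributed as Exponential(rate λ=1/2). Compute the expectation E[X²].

Using the identity E[X²] = Var(X) + (E[X])²:
E[X] = 2
Var(X) = 4
E[X²] = 4 + (2)²
= 8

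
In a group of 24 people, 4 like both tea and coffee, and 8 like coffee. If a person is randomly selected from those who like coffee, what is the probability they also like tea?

P(A ∩ B) = 4/24 = 1/6
P(B) = 8/24 = 1/3
P(A|B) = P(A ∩ B) / P(B) = (1/6) / (1/3) = 1/2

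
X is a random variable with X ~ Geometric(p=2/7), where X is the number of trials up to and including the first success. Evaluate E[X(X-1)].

E[X(X-1)] = E[X² - X] = E[X²] - E[X]
E[X] = \frac{7}{2}
E[X²] = Var(X) + (E[X])² = \frac{35}{4} + (\frac{7}{2})² = 21
E[X(X-1)] = 21 - \frac{7}{2} = \frac{35}{2}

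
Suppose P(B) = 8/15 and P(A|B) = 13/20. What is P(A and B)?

By definition, P(A|B) = P(A ∩ B) / P(B)
So P(A ∩ B) = P(A|B) × P(B)
= 13/20 × 8/15
= 26/75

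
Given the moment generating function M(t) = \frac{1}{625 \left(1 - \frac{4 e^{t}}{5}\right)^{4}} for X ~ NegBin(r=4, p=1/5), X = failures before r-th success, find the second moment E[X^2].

To find E[X^2], compute M^(2)(0):
M^(1)(t) = \frac{16 e^{t}}{3125 \left(1 - \frac{4 e^{t}}{5}\right)^{5}}
M^(2)(t) = \frac{16 e^{t}}{3125 \left(1 - \frac{4 e^{t}}{5}\right)^{5}} + \frac{64 e^{2 t}}{3125 \left(1 - \frac{4 e^{t}}{5}\right)^{6}}
M^(2)(0) = 336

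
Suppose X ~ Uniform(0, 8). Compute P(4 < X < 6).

P(4 < X < 6) = ∫_{4}^{6} f(x) dx
where f(x) = \frac{1}{8}
= \frac{1}{4}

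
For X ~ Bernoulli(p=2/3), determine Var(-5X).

For X ~ Bernoulli(p=2/3):
Var(X) = \frac{2}{9}
Var(-5X) = (-5)² × Var(X) = 25 × \frac{2}{9} = \frac{50}{9}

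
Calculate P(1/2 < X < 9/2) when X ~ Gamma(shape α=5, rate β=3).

P(1/2 < X < 9/2) = ∫_{1/2}^{9/2} f(x) dx
where f(x) = \frac{81 x^{4} e^{- 3 x}}{8}
= \frac{-243155 + 563 e^{12}}{128 e^{\frac{27}{2}}}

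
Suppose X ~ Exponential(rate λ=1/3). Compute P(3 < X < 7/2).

P(3 < X < 7/2) = ∫_{3}^{7/2} f(x) dx
where f(x) = \frac{e^{- \frac{x}{3}}}{3}
= - \frac{1}{e^{\frac{7}{6}}} + e^{-1}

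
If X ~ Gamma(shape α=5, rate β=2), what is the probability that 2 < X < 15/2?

P(2 < X < 15/2) = ∫_{2}^{15/2} f(x) dx
where f(x) = \frac{4 x^{4} e^{- 2 x}}{3}
= \frac{-67209 + 824 e^{11}}{24 e^{15}}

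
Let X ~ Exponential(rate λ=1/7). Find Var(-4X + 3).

For X ~ Exponential(rate λ=1/7):
Var(X) = 49
Var(-4X + 3) = (-4)² × Var(X) = 16 × 49 = 784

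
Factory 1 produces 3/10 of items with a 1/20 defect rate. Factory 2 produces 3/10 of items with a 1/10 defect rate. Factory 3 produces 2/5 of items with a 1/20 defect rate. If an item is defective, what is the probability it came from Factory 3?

Using Bayes' theorem:
P(F1) = 3/10, P(D|F1) = 1/20
P(F2) = 3/10, P(D|F2) = 1/10
P(F3) = 2/5, P(D|F3) = 1/20
P(D) = P(D|F1)P(F1) + P(D|F2)P(F2) + P(D|F3)P(F3)
     = \frac{13}{200}
P(F3|D) = P(D|F3)P(F3) / P(D)
= \frac{4}{13}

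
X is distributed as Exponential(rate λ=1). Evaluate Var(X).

For X ~ Exponential(rate λ=1):
Var(X) = 1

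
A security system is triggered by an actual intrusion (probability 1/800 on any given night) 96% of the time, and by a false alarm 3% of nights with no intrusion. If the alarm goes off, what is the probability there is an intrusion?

Let D = the rare event, + = positive/flagged.
P(D) = 1/800
P(+|D) = 96/100 = 24/25
P(+|D') = 3/100
P(+) = P(+|D)P(D) + P(+|D')P(D')
     = \frac{24}{25} × \frac{1}{800} + \frac{3}{100} × \frac{799}{800}
     = \frac{2493}{80000}
P(D|+) = P(+|D)P(D)/P(+) = \frac{32}{831}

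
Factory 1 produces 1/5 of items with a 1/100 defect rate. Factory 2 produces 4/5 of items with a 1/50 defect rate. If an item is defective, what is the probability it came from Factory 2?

Using Bayes' theorem:
P(F1) = 1/5, P(D|F1) = 1/100
P(F2) = 4/5, P(D|F2) = 1/50
P(D) = P(D|F1)P(F1) + P(D|F2)P(F2)
     = \frac{9}{500}
P(F2|D) = P(D|F2)P(F2) / P(D)
= \frac{8}{9}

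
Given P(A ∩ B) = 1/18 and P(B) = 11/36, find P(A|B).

P(A|B) = P(A ∩ B) / P(B)
= (1/18) / (11/36)
= 2/11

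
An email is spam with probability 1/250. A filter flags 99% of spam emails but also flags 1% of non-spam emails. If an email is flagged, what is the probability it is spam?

Let D = the rare event, + = positive/flagged.
P(D) = 1/250
P(+|D) = 99/100
P(+|D') = 1/100
P(+) = P(+|D)P(D) + P(+|D')P(D')
     = \frac{99}{100} × \frac{1}{250} + \frac{1}{100} × \frac{249}{250}
     = \frac{87}{6250}
P(D|+) = P(+|D)P(D)/P(+) = \frac{33}{116}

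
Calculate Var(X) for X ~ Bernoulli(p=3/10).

For X ~ Bernoulli(p=3/10):
Var(X) = \frac{21}{100}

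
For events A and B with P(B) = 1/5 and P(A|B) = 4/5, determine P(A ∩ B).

By definition, P(A|B) = P(A ∩ B) / P(B)
So P(A ∩ B) = P(A|B) × P(B)
= 4/5 × 1/5
= 4/25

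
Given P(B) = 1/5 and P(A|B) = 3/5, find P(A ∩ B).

By definition, P(A|B) = P(A ∩ B) / P(B)
So P(A ∩ B) = P(A|B) × P(B)
= 3/5 × 1/5
= 3/25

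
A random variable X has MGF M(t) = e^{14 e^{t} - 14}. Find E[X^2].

To find E[X^2], compute M^(2)(0):
M^(1)(t) = 14 e^{t} e^{14 e^{t} - 14}
M^(2)(t) = 196 e^{2 t} e^{14 e^{t} - 14} + 14 e^{t} e^{14 e^{t} - 14}
M^(2)(0) = 210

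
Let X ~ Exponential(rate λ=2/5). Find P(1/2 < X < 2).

P(1/2 < X < 2) = ∫_{1/2}^{2} f(x) dx
where f(x) = \frac{2 e^{- \frac{2 x}{5}}}{5}
= - \frac{1 - e^{\frac{3}{5}}}{e^{\frac{4}{5}}}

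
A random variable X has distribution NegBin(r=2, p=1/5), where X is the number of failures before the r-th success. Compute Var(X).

For X ~ NegBin(r=2, p=1/5), where X is the number of failures before the r-th success:
Var(X) = 40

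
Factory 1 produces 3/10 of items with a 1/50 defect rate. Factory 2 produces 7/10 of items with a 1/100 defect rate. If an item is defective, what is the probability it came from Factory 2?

Using Bayes' theorem:
P(F1) = 3/10, P(D|F1) = 1/50
P(F2) = 7/10, P(D|F2) = 1/100
P(D) = P(D|F1)P(F1) + P(D|F2)P(F2)
     = \frac{13}{1000}
P(F2|D) = P(D|F2)P(F2) / P(D)
= \frac{7}{13}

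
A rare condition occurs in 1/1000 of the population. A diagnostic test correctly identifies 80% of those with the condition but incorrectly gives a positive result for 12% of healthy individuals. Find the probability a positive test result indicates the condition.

Let D = the rare event, + = positive/flagged.
P(D) = 1/1000
P(+|D) = 80/100 = 4/5
P(+|D') = 12/100 = 3/25
P(+) = P(+|D)P(D) + P(+|D')P(D')
     = \frac{4}{5} × \frac{1}{1000} + \frac{3}{25} × \frac{999}{1000}
     = \frac{3017}{25000}
P(D|+) = P(+|D)P(D)/P(+) = \frac{20}{3017}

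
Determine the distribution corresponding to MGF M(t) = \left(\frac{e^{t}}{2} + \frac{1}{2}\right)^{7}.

The MGF M(t) = \left(\frac{e^{t}}{2} + \frac{1}{2}\right)^{7} is the standard form for the Binomial distribution.
Comparing with the known MGF formula identifies: Binomial(n=7, p=1/2)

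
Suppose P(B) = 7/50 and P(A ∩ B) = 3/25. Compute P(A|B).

P(A|B) = P(A ∩ B) / P(B)
= (3/25) / (7/50)
= 6/7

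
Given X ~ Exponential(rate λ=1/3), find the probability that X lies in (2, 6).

P(2 < X < 6) = ∫_{2}^{6} f(x) dx
where f(x) = \frac{e^{- \frac{x}{3}}}{3}
= - \frac{1}{e^{2}} + e^{- \frac{2}{3}}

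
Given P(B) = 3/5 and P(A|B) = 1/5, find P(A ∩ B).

By definition, P(A|B) = P(A ∩ B) / P(B)
So P(A ∩ B) = P(A|B) × P(B)
= 1/5 × 3/5
= 3/25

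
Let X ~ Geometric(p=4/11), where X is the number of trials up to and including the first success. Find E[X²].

Using the identity E[X²] = Var(X) + (E[X])²:
E[X] = \frac{11}{4}
Var(X) = \frac{77}{16}
E[X²] = \frac{77}{16} + (\frac{11}{4})²
= \frac{99}{8}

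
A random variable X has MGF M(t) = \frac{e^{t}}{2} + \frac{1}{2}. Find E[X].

To find E[X], compute M^(1)(0):
M^(1)(t) = \frac{e^{t}}{2}
M^(1)(0) = \frac{1}{2}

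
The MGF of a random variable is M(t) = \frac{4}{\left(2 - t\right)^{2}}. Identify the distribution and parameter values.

The MGF M(t) = \frac{4}{\left(2 - t\right)^{2}} is the standard form for the Gamma distribution.
Comparing with the known MGF formula identifies: Gamma(shape α=2, rate β=2)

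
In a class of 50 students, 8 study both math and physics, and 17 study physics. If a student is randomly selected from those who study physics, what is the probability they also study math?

P(A ∩ B) = 8/50 = 4/25
P(B) = 17/50
P(A|B) = P(A ∩ B) / P(B) = (4/25) / (17/50) = 8/17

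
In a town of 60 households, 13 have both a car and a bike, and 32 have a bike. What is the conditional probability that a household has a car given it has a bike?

P(A ∩ B) = 13/60
P(B) = 32/60 = 8/15
P(A|B) = P(A ∩ B) / P(B) = (13/60) / (8/15) = 13/32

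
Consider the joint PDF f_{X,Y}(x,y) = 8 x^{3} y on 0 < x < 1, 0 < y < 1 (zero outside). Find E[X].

E[X] = ∫_0^1 ∫_0^1 x × f(x,y) dy dx
= ∫_0^1 ∫_0^1 x × (8 x^{3} y) dy dx
= \frac{4}{5}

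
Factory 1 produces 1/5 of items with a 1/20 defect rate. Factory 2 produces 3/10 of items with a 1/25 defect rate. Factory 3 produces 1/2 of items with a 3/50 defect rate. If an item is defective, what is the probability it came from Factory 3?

Using Bayes' theorem:
P(F1) = 1/5, P(D|F1) = 1/20
P(F2) = 3/10, P(D|F2) = 1/25
P(F3) = 1/2, P(D|F3) = 3/50
P(D) = P(D|F1)P(F1) + P(D|F2)P(F2) + P(D|F3)P(F3)
     = \frac{13}{250}
P(F3|D) = P(D|F3)P(F3) / P(D)
= \frac{15}{26}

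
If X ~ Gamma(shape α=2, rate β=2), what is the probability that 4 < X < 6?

P(4 < X < 6) = ∫_{4}^{6} f(x) dx
where f(x) = 4 x e^{- 2 x}
= \frac{-13 + 9 e^{4}}{e^{12}}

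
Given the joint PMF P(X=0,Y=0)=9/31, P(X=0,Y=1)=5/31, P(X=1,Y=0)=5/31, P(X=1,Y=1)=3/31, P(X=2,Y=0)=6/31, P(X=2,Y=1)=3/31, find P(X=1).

P(X=1) = P(X=1,Y=0) + P(X=1,Y=1)
= 5/31 + 3/31
= 8/31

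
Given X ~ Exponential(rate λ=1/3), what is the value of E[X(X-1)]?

E[X(X-1)] = E[X² - X] = E[X²] - E[X]
E[X] = 3
E[X²] = Var(X) + (E[X])² = 9 + (3)² = 18
E[X(X-1)] = 18 - 3 = 15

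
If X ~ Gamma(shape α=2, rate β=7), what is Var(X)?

For X ~ Gamma(shape α=2, rate β=7):
Var(X) = \frac{2}{49}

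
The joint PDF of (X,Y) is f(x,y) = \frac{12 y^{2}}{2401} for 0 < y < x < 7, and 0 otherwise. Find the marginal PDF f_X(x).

f_X(x) = ∫_0^x \frac{12 y^{2}}{2401} dy = \frac{4 x^{3}}{2401}
for 0 < x < 7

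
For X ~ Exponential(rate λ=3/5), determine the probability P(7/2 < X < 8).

P(7/2 < X < 8) = ∫_{7/2}^{8} f(x) dx
where f(x) = \frac{3 e^{- \frac{3 x}{5}}}{5}
= - \frac{1}{e^{\frac{24}{5}}} + e^{- \frac{21}{10}}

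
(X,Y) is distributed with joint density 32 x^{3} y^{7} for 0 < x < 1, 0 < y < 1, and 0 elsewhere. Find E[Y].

E[Y] = ∫_0^1 ∫_0^1 y × f(x,y) dx dy
= \frac{8}{9}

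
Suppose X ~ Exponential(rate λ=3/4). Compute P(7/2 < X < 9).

P(7/2 < X < 9) = ∫_{7/2}^{9} f(x) dx
where f(x) = \frac{3 e^{- \frac{3 x}{4}}}{4}
= - \frac{1}{e^{\frac{27}{4}}} + e^{- \frac{21}{8}}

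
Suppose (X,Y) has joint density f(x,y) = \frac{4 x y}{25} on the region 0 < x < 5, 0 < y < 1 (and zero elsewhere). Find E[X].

f_X(x) = ∫_0^1 \frac{4 x y}{25} dy = \frac{2 x}{25}
E[X] = ∫_0^5 x × (\frac{2 x}{25}) dx = \frac{10}{3}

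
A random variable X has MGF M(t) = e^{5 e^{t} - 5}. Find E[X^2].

To find E[X^2], compute M^(2)(0):
M^(1)(t) = 5 e^{t} e^{5 e^{t} - 5}
M^(2)(t) = 25 e^{2 t} e^{5 e^{t} - 5} + 5 e^{t} e^{5 e^{t} - 5}
M^(2)(0) = 30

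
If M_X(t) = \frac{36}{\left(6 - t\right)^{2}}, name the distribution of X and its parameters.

The MGF M(t) = \frac{36}{\left(6 - t\right)^{2}} is the standard form for the Gamma distribution.
Comparing with the known MGF formula identifies: Gamma(shape α=2, rate β=6)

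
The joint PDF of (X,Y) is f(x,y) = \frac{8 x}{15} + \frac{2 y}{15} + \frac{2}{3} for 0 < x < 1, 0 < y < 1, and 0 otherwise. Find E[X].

E[X] = ∫_0^1 ∫_0^1 x × f(x,y) dy dx
= ∫_0^1 ∫_0^1 x × (\frac{8 x}{15} + \frac{2 y}{15} + \frac{2}{3}) dy dx
= \frac{49}{90}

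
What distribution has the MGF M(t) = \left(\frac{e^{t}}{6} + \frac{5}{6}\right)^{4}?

The MGF M(t) = \left(\frac{e^{t}}{6} + \frac{5}{6}\right)^{4} is the standard form for the Binomial distribution.
Comparing with the known MGF formula identifies: Binomial(n=4, p=1/6)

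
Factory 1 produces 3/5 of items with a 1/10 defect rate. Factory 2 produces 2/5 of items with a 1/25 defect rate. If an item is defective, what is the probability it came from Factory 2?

Using Bayes' theorem:
P(F1) = 3/5, P(D|F1) = 1/10
P(F2) = 2/5, P(D|F2) = 1/25
P(D) = P(D|F1)P(F1) + P(D|F2)P(F2)
     = \frac{19}{250}
P(F2|D) = P(D|F2)P(F2) / P(D)
= \frac{4}{19}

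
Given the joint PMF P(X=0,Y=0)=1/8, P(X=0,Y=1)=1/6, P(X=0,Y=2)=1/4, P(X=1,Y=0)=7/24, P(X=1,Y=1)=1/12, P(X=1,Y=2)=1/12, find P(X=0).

P(X=0) = P(X=0,Y=0) + P(X=0,Y=1) + P(X=0,Y=2)
= 1/8 + 1/6 + 1/4
= 13/24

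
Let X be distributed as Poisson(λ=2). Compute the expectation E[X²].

Using the identity E[X²] = Var(X) + (E[X])²:
E[X] = 2
Var(X) = 2
E[X²] = 2 + (2)²
= 6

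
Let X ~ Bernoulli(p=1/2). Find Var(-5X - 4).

For X ~ Bernoulli(p=1/2):
Var(X) = \frac{1}{4}
Var(-5X - 4) = (-5)² × Var(X) = 25 × \frac{1}{4} = \frac{25}{4}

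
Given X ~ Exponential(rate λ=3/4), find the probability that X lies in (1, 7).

P(1 < X < 7) = ∫_{1}^{7} f(x) dx
where f(x) = \frac{3 e^{- \frac{3 x}{4}}}{4}
= - \frac{1 - e^{\frac{9}{2}}}{e^{\frac{21}{4}}}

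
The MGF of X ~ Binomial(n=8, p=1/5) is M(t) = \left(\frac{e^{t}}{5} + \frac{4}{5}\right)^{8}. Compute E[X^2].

To find E[X^2], compute M^(2)(0):
M^(1)(t) = \frac{8 \left(\frac{e^{t}}{5} + \frac{4}{5}\right)^{7} e^{t}}{5}
M^(2)(t) = \frac{8 \left(\frac{e^{t}}{5} + \frac{4}{5}\right)^{7} e^{t}}{5} + \frac{56 \left(\frac{e^{t}}{5} + \frac{4}{5}\right)^{6} e^{2 t}}{25}
M^(2)(0) = \frac{96}{25}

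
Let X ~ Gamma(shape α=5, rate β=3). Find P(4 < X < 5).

P(4 < X < 5) = ∫_{4}^{5} f(x) dx
where f(x) = \frac{81 x^{4} e^{- 3 x}}{8}
= \frac{-22403 + 9896 e^{3}}{8 e^{15}}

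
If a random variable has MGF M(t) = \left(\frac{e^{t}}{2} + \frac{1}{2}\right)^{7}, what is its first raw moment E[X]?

To find E[X], compute M^(1)(0):
M^(1)(t) = \frac{7 \left(\frac{e^{t}}{2} + \frac{1}{2}\right)^{6} e^{t}}{2}
M^(1)(0) = \frac{7}{2}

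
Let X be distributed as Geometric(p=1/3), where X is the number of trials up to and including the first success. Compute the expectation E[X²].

Using the identity E[X²] = Var(X) + (E[X])²:
E[X] = 3
Var(X) = 6
E[X²] = 6 + (3)²
= 15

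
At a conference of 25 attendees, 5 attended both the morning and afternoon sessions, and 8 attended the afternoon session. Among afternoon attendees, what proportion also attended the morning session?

P(A ∩ B) = 5/25 = 1/5
P(B) = 8/25
P(A|B) = P(A ∩ B) / P(B) = (1/5) / (8/25) = 5/8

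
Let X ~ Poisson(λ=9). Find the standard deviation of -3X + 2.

For X ~ Poisson(λ=9):
Var(X) = 9
SD(X) = √(Var(X)) = √(9) = 3
SD(-3X + 2) = |-3| × SD(X) = 3 × 3 = 9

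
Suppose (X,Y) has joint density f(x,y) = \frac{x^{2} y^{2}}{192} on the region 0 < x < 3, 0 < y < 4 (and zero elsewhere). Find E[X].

f_X(x) = ∫_0^4 \frac{x^{2} y^{2}}{192} dy = \frac{x^{2}}{9}
E[X] = ∫_0^3 x × (\frac{x^{2}}{9}) dx = \frac{9}{4}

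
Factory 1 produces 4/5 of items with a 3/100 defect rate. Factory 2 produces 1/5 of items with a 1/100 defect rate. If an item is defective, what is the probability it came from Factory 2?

Using Bayes' theorem:
P(F1) = 4/5, P(D|F1) = 3/100
P(F2) = 1/5, P(D|F2) = 1/100
P(D) = P(D|F1)P(F1) + P(D|F2)P(F2)
     = \frac{13}{500}
P(F2|D) = P(D|F2)P(F2) / P(D)
= \frac{1}{13}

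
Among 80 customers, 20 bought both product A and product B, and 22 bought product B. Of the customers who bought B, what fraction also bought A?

P(A ∩ B) = 20/80 = 1/4
P(B) = 22/80 = 11/40
P(A|B) = P(A ∩ B) / P(B) = (1/4) / (11/40) = 10/11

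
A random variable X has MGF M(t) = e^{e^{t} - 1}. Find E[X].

To find E[X], compute M^(1)(0):
M^(1)(t) = e^{t} e^{e^{t} - 1}
M^(1)(0) = 1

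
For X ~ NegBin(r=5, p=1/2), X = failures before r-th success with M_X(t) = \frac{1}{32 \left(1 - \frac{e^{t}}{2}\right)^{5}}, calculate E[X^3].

To find E[X^3], compute M^(3)(0):
M^(1)(t) = \frac{5 e^{t}}{64 \left(1 - \frac{e^{t}}{2}\right)^{6}}
M^(2)(t) = \frac{5 e^{t}}{64 \left(1 - \frac{e^{t}}{2}\right)^{6}} + \frac{15 e^{2 t}}{64 \left(1 - \frac{e^{t}}{2}\right)^{7}}
M^(3)(t) = \frac{5 e^{t}}{64 \left(1 - \frac{e^{t}}{2}\right)^{6}} + \frac{45 e^{2 t}}{64 \left(1 - \frac{e^{t}}{2}\right)^{7}} + \frac{105 e^{3 t}}{128 \left(1 - \frac{e^{t}}{2}\right)^{8}}
M^(3)(0) = 305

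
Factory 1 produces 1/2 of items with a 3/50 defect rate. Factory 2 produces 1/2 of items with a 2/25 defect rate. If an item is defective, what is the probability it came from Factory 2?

Using Bayes' theorem:
P(F1) = 1/2, P(D|F1) = 3/50
P(F2) = 1/2, P(D|F2) = 2/25
P(D) = P(D|F1)P(F1) + P(D|F2)P(F2)
     = \frac{7}{100}
P(F2|D) = P(D|F2)P(F2) / P(D)
= \frac{4}{7}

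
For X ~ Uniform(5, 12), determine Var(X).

For X ~ Uniform(5, 12):
Var(X) = \frac{49}{12}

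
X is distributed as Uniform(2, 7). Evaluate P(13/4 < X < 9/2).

P(13/4 < X < 9/2) = ∫_{13/4}^{9/2} f(x) dx
where f(x) = \frac{1}{5}
= \frac{1}{4}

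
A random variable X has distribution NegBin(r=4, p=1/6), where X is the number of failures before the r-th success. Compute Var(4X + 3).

For X ~ NegBin(r=4, p=1/6), where X is the number of failures before the r-th success:
Var(X) = 120
Var(4X + 3) = (4)² × Var(X) = 16 × 120 = 1920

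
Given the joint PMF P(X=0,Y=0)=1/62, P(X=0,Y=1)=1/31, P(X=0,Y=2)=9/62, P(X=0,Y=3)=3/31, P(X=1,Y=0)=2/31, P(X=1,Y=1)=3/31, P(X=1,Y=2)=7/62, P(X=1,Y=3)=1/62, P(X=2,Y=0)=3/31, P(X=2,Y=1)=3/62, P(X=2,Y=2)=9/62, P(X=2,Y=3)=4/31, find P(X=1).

P(X=1) = P(X=1,Y=0) + P(X=1,Y=1) + P(X=1,Y=2) + P(X=1,Y=3)
= 2/31 + 3/31 + 7/62 + 1/62
= 9/31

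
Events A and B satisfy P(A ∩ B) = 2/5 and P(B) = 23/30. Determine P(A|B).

P(A|B) = P(A ∩ B) / P(B)
= (2/5) / (23/30)
= 12/23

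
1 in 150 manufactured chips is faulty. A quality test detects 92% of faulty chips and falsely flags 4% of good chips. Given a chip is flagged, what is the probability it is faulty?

Let D = the rare event, + = positive/flagged.
P(D) = 1/150
P(+|D) = 92/100 = 23/25
P(+|D') = 4/100 = 1/25
P(+) = P(+|D)P(D) + P(+|D')P(D')
     = \frac{23}{25} × \frac{1}{150} + \frac{1}{25} × \frac{149}{150}
     = \frac{86}{1875}
P(D|+) = P(+|D)P(D)/P(+) = \frac{23}{172}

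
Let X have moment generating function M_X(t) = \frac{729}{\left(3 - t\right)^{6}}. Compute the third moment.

To find E[X^3], compute M^(3)(0):
M^(1)(t) = \frac{4374}{\left(3 - t\right)^{7}}
M^(2)(t) = \frac{30618}{\left(3 - t\right)^{8}}
M^(3)(t) = \frac{244944}{\left(3 - t\right)^{9}}
M^(3)(0) = \frac{112}{9}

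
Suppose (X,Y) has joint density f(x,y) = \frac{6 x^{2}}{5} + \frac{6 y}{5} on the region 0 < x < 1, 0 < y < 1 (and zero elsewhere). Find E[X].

E[X] = ∫_0^1 ∫_0^1 x × f(x,y) dy dx
= ∫_0^1 ∫_0^1 x × (\frac{6 x^{2}}{5} + \frac{6 y}{5}) dy dx
= \frac{3}{5}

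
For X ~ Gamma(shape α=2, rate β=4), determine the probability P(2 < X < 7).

P(2 < X < 7) = ∫_{2}^{7} f(x) dx
where f(x) = 16 x e^{- 4 x}
= \frac{-29 + 9 e^{20}}{e^{28}}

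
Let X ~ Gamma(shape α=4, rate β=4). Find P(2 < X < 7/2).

P(2 < X < 7/2) = ∫_{2}^{7/2} f(x) dx
where f(x) = \frac{128 x^{3} e^{- 4 x}}{3}
= \frac{-1711 + 379 e^{6}}{3 e^{14}}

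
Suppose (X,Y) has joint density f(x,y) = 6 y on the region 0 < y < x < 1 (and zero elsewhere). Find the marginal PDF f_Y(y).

f_Y(y) = ∫_y^1 6 y dx = 6 y \left(1 - y\right)
for 0 < y < 1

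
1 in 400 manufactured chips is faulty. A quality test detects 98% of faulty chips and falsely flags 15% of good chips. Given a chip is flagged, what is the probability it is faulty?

Let D = the rare event, + = positive/flagged.
P(D) = 1/400
P(+|D) = 98/100 = 49/50
P(+|D') = 15/100 = 3/20
P(+) = P(+|D)P(D) + P(+|D')P(D')
     = \frac{49}{50} × \frac{1}{400} + \frac{3}{20} × \frac{399}{400}
     = \frac{6083}{40000}
P(D|+) = P(+|D)P(D)/P(+) = \frac{14}{869}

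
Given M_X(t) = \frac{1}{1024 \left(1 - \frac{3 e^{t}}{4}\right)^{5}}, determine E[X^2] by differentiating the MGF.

To find E[X^2], compute M^(2)(0):
M^(1)(t) = \frac{15 e^{t}}{4096 \left(1 - \frac{3 e^{t}}{4}\right)^{6}}
M^(2)(t) = \frac{15 e^{t}}{4096 \left(1 - \frac{3 e^{t}}{4}\right)^{6}} + \frac{135 e^{2 t}}{8192 \left(1 - \frac{3 e^{t}}{4}\right)^{7}}
M^(2)(0) = 285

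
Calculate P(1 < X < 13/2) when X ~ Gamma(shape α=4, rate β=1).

P(1 < X < 13/2) = ∫_{1}^{13/2} f(x) dx
where f(x) = \frac{x^{3} e^{- x}}{6}
= - \frac{3571}{48 e^{\frac{13}{2}}} + \frac{8}{3 e}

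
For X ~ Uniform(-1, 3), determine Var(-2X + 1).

For X ~ Uniform(-1, 3):
Var(X) = \frac{4}{3}
Var(-2X + 1) = (-2)² × Var(X) = 4 × \frac{4}{3} = \frac{16}{3}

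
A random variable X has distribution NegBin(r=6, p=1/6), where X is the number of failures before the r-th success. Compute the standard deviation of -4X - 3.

For X ~ NegBin(r=6, p=1/6), where X is the number of failures before the r-th success:
Var(X) = 180
SD(X) = √(Var(X)) = √(180) = 6 \sqrt{5}
SD(-4X - 3) = |-4| × SD(X) = 4 × 6 \sqrt{5} = 24 \sqrt{5}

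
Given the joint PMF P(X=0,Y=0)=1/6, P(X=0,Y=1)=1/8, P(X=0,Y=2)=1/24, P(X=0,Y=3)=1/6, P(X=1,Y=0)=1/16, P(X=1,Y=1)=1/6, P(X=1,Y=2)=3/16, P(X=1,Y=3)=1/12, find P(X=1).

P(X=1) = P(X=1,Y=0) + P(X=1,Y=1) + P(X=1,Y=2) + P(X=1,Y=3)
= 1/16 + 1/6 + 3/16 + 1/12
= 1/2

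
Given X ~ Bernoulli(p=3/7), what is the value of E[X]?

For X ~ Bernoulli(p=3/7), the expected value is:
E[X] = \frac{3}{7}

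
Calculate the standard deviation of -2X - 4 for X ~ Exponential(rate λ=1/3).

For X ~ Exponential(rate λ=1/3):
Var(X) = 9
SD(X) = √(Var(X)) = √(9) = 3
SD(-2X - 4) = |-2| × SD(X) = 2 × 3 = 6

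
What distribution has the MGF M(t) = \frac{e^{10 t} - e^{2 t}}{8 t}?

The MGF M(t) = \frac{e^{10 t} - e^{2 t}}{8 t} is the standard form for the Uniform distribution.
Comparing with the known MGF formula identifies: Uniform(2, 10)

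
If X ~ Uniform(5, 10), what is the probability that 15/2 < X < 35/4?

P(15/2 < X < 35/4) = ∫_{15/2}^{35/4} f(x) dx
where f(x) = \frac{1}{5}
= \frac{1}{4}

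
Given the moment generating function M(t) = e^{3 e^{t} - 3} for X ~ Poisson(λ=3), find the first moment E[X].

To find E[X], compute M^(1)(0):
M^(1)(t) = 3 e^{t} e^{3 e^{t} - 3}
M^(1)(0) = 3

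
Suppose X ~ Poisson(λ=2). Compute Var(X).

For X ~ Poisson(λ=2):
Var(X) = 2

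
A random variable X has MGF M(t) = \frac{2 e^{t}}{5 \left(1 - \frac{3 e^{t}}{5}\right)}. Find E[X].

To find E[X], compute M^(1)(0):
M^(1)(t) = \frac{2 e^{t}}{5 \left(1 - \frac{3 e^{t}}{5}\right)} + \frac{6 e^{2 t}}{25 \left(1 - \frac{3 e^{t}}{5}\right)^{2}}
M^(1)(0) = \frac{5}{2}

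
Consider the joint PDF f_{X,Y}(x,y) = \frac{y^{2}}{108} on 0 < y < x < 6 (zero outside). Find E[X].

f_X(x) = ∫_0^x \frac{y^{2}}{108} dy = \frac{x^{3}}{324}
E[X] = ∫_0^6 x × (\frac{x^{3}}{324}) dx = \frac{24}{5}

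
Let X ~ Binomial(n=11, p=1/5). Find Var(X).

For X ~ Binomial(n=11, p=1/5):
Var(X) = \frac{44}{25}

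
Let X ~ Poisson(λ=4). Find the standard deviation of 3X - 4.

For X ~ Poisson(λ=4):
Var(X) = 4
SD(X) = √(Var(X)) = √(4) = 2
SD(3X - 4) = |3| × SD(X) = 3 × 2 = 6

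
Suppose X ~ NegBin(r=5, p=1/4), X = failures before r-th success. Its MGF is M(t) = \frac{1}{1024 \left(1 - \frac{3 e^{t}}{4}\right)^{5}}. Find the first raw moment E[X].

To find E[X], compute M^(1)(0):
M^(1)(t) = \frac{15 e^{t}}{4096 \left(1 - \frac{3 e^{t}}{4}\right)^{6}}
M^(1)(0) = 15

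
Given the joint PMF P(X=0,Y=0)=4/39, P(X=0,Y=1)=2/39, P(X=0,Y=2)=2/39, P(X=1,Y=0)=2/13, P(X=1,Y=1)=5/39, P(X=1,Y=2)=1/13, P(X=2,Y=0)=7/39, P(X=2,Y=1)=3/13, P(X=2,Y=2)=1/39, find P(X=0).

P(X=0) = P(X=0,Y=0) + P(X=0,Y=1) + P(X=0,Y=2)
= 4/39 + 2/39 + 2/39
= 8/39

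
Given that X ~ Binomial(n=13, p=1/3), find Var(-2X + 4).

For X ~ Binomial(n=13, p=1/3):
Var(X) = \frac{26}{9}
Var(-2X + 4) = (-2)² × Var(X) = 4 × \frac{26}{9} = \frac{104}{9}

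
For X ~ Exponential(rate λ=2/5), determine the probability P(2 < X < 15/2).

P(2 < X < 15/2) = ∫_{2}^{15/2} f(x) dx
where f(x) = \frac{2 e^{- \frac{2 x}{5}}}{5}
= - \frac{1}{e^{3}} + e^{- \frac{4}{5}}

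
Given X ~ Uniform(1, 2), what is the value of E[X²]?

Using the identity E[X²] = Var(X) + (E[X])²:
E[X] = \frac{3}{2}
Var(X) = \frac{1}{12}
E[X²] = \frac{1}{12} + (\frac{3}{2})²
= \frac{7}{3}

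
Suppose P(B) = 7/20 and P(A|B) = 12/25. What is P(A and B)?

By definition, P(A|B) = P(A ∩ B) / P(B)
So P(A ∩ B) = P(A|B) × P(B)
= 12/25 × 7/20
= 21/125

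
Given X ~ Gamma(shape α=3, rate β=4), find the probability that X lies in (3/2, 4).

P(3/2 < X < 4) = ∫_{3/2}^{4} f(x) dx
where f(x) = 32 x^{2} e^{- 4 x}
= \frac{5 \left(-29 + 5 e^{10}\right)}{e^{16}}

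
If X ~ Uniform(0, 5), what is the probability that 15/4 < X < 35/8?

P(15/4 < X < 35/8) = ∫_{15/4}^{35/8} f(x) dx
where f(x) = \frac{1}{5}
= \frac{1}{8}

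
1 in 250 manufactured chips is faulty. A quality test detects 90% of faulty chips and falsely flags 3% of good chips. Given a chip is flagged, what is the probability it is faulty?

Let D = the rare event, + = positive/flagged.
P(D) = 1/250
P(+|D) = 90/100 = 9/10
P(+|D') = 3/100
P(+) = P(+|D)P(D) + P(+|D')P(D')
     = \frac{9}{10} × \frac{1}{250} + \frac{3}{100} × \frac{249}{250}
     = \frac{837}{25000}
P(D|+) = P(+|D)P(D)/P(+) = \frac{10}{93}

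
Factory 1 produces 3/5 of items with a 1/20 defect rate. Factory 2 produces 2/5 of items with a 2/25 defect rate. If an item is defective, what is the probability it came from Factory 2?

Using Bayes' theorem:
P(F1) = 3/5, P(D|F1) = 1/20
P(F2) = 2/5, P(D|F2) = 2/25
P(D) = P(D|F1)P(F1) + P(D|F2)P(F2)
     = \frac{31}{500}
P(F2|D) = P(D|F2)P(F2) / P(D)
= \frac{16}{31}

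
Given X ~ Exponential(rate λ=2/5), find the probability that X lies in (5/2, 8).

P(5/2 < X < 8) = ∫_{5/2}^{8} f(x) dx
where f(x) = \frac{2 e^{- \frac{2 x}{5}}}{5}
= - \frac{1}{e^{\frac{16}{5}}} + e^{-1}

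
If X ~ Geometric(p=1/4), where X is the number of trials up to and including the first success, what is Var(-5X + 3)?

For X ~ Geometric(p=1/4), where X is the number of trials up to and including the first success:
Var(X) = 12
Var(-5X + 3) = (-5)² × Var(X) = 25 × 12 = 300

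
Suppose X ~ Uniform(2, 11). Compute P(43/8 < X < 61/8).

P(43/8 < X < 61/8) = ∫_{43/8}^{61/8} f(x) dx
where f(x) = \frac{1}{9}
= \frac{1}{4}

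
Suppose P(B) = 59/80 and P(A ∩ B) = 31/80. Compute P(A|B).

P(A|B) = P(A ∩ B) / P(B)
= (31/80) / (59/80)
= 31/59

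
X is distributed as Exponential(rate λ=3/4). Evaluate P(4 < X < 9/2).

P(4 < X < 9/2) = ∫_{4}^{9/2} f(x) dx
where f(x) = \frac{3 e^{- \frac{3 x}{4}}}{4}
= - \frac{1}{e^{\frac{27}{8}}} + e^{-3}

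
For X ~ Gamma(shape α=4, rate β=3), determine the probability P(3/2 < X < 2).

P(3/2 < X < 2) = ∫_{3/2}^{2} f(x) dx
where f(x) = \frac{27 x^{3} e^{- 3 x}}{2}
= - \frac{61}{e^{6}} + \frac{493}{16 e^{\frac{9}{2}}}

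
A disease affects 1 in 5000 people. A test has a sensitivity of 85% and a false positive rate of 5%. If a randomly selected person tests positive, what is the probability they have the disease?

Let D = the rare event, + = positive/flagged.
P(D) = 1/5000
P(+|D) = 85/100 = 17/20
P(+|D') = 5/100 = 1/20
P(+) = P(+|D)P(D) + P(+|D')P(D')
     = \frac{17}{20} × \frac{1}{5000} + \frac{1}{20} × \frac{4999}{5000}
     = \frac{627}{12500}
P(D|+) = P(+|D)P(D)/P(+) = \frac{17}{5016}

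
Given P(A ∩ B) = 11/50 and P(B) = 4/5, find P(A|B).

P(A|B) = P(A ∩ B) / P(B)
= (11/50) / (4/5)
= 11/40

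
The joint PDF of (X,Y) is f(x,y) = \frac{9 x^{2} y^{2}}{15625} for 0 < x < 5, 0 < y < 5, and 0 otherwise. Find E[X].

f_X(x) = ∫_0^5 \frac{9 x^{2} y^{2}}{15625} dy = \frac{3 x^{2}}{125}
E[X] = ∫_0^5 x × (\frac{3 x^{2}}{125}) dx = \frac{15}{4}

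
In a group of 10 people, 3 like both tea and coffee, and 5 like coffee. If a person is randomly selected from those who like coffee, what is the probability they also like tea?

P(A ∩ B) = 3/10
P(B) = 5/10 = 1/2
P(A|B) = P(A ∩ B) / P(B) = (3/10) / (1/2) = 3/5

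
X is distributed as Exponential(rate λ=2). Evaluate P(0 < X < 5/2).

P(0 < X < 5/2) = ∫_{0}^{5/2} f(x) dx
where f(x) = 2 e^{- 2 x}
= 1 - e^{-5}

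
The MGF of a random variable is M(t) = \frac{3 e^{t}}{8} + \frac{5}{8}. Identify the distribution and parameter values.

The MGF M(t) = \frac{3 e^{t}}{8} + \frac{5}{8} is the standard form for the Bernoulli distribution.
Comparing with the known MGF formula identifies: Bernoulli(p=3/8)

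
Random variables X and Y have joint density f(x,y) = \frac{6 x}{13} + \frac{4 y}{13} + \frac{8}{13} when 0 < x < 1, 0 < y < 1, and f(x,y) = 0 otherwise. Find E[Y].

E[Y] = ∫_0^1 ∫_0^1 y × f(x,y) dx dy
= \frac{41}{78}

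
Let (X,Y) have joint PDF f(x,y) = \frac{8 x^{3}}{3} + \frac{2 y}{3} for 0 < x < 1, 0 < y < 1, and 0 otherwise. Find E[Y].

E[Y] = ∫_0^1 ∫_0^1 y × f(x,y) dx dy
= \frac{5}{9}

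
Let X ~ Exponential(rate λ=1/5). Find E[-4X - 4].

For X ~ Exponential(rate λ=1/5):
E[X] = 5
E[-4X - 4] = -4 × E[X] - 4 = -24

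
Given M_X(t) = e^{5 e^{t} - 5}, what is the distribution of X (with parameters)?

The MGF M(t) = e^{5 e^{t} - 5} is the standard form for the Poisson distribution.
Comparing with the known MGF formula identifies: Poisson(λ=5)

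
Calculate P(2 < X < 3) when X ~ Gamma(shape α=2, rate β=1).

P(2 < X < 3) = ∫_{2}^{3} f(x) dx
where f(x) = x e^{- x}
= \frac{-4 + 3 e}{e^{3}}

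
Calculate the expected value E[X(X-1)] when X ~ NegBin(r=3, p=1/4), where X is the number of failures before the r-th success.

E[X(X-1)] = E[X² - X] = E[X²] - E[X]
E[X] = 9
E[X²] = Var(X) + (E[X])² = 36 + (9)² = 117
E[X(X-1)] = 117 - 9 = 108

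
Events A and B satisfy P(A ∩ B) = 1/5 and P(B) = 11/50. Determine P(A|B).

P(A|B) = P(A ∩ B) / P(B)
= (1/5) / (11/50)
= 10/11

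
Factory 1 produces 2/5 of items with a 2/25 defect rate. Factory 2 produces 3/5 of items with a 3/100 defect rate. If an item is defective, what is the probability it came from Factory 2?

Using Bayes' theorem:
P(F1) = 2/5, P(D|F1) = 2/25
P(F2) = 3/5, P(D|F2) = 3/100
P(D) = P(D|F1)P(F1) + P(D|F2)P(F2)
     = \frac{1}{20}
P(F2|D) = P(D|F2)P(F2) / P(D)
= \frac{9}{25}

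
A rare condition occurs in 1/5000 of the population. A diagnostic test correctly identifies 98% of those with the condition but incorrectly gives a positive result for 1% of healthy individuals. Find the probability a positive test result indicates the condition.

Let D = the rare event, + = positive/flagged.
P(D) = 1/5000
P(+|D) = 98/100 = 49/50
P(+|D') = 1/100
P(+) = P(+|D)P(D) + P(+|D')P(D')
     = \frac{49}{50} × \frac{1}{5000} + \frac{1}{100} × \frac{4999}{5000}
     = \frac{5097}{500000}
P(D|+) = P(+|D)P(D)/P(+) = \frac{98}{5097}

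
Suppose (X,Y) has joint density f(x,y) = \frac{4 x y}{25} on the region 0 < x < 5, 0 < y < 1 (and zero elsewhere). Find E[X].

f_X(x) = ∫_0^1 \frac{4 x y}{25} dy = \frac{2 x}{25}
E[X] = ∫_0^5 x × (\frac{2 x}{25}) dx = \frac{10}{3}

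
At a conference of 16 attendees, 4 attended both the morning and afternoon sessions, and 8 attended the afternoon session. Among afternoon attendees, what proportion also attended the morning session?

P(A ∩ B) = 4/16 = 1/4
P(B) = 8/16 = 1/2
P(A|B) = P(A ∩ B) / P(B) = (1/4) / (1/2) = 1/2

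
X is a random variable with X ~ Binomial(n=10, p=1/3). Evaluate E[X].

For X ~ Binomial(n=10, p=1/3), the expected value is:
E[X] = \frac{10}{3}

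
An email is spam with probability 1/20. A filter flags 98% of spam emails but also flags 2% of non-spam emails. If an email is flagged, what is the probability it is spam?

Let D = the rare event, + = positive/flagged.
P(D) = 1/20
P(+|D) = 98/100 = 49/50
P(+|D') = 2/100 = 1/50
P(+) = P(+|D)P(D) + P(+|D')P(D')
     = \frac{49}{50} × \frac{1}{20} + \frac{1}{50} × \frac{19}{20}
     = \frac{17}{250}
P(D|+) = P(+|D)P(D)/P(+) = \frac{49}{68}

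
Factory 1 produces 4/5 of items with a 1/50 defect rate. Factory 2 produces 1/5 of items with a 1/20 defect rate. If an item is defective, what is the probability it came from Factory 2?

Using Bayes' theorem:
P(F1) = 4/5, P(D|F1) = 1/50
P(F2) = 1/5, P(D|F2) = 1/20
P(D) = P(D|F1)P(F1) + P(D|F2)P(F2)
     = \frac{13}{500}
P(F2|D) = P(D|F2)P(F2) / P(D)
= \frac{5}{13}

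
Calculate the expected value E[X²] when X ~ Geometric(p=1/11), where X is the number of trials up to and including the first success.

Using the identity E[X²] = Var(X) + (E[X])²:
E[X] = 11
Var(X) = 110
E[X²] = 110 + (11)²
= 231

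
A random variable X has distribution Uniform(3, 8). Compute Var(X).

For X ~ Uniform(3, 8):
Var(X) = \frac{25}{12}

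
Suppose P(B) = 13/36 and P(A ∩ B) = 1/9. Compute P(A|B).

P(A|B) = P(A ∩ B) / P(B)
= (1/9) / (13/36)
= 4/13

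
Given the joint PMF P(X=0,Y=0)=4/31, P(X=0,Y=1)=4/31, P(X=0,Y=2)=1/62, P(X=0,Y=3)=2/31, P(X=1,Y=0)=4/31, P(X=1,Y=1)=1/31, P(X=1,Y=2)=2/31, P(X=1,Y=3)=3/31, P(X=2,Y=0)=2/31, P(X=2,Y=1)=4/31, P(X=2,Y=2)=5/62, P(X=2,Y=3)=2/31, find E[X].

First find marginal of X:
P(X=0) = 21/62
P(X=1) = 10/31
P(X=2) = 21/62
E[X] = 0 × 21/62 + 1 × 10/31 + 2 × 21/62 = 1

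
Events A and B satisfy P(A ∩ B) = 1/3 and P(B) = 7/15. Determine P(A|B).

P(A|B) = P(A ∩ B) / P(B)
= (1/3) / (7/15)
= 5/7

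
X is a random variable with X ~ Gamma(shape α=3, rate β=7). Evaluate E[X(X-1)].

E[X(X-1)] = E[X² - X] = E[X²] - E[X]
E[X] = \frac{3}{7}
E[X²] = Var(X) + (E[X])² = \frac{3}{49} + (\frac{3}{7})² = \frac{12}{49}
E[X(X-1)] = \frac{12}{49} - \frac{3}{7} = - \frac{9}{49}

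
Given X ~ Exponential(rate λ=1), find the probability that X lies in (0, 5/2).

P(0 < X < 5/2) = ∫_{0}^{5/2} f(x) dx
where f(x) = e^{- x}
= 1 - e^{- \frac{5}{2}}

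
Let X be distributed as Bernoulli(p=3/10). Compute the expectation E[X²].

Using the identity E[X²] = Var(X) + (E[X])²:
E[X] = \frac{3}{10}
Var(X) = \frac{21}{100}
E[X²] = \frac{21}{100} + (\frac{3}{10})²
= \frac{3}{10}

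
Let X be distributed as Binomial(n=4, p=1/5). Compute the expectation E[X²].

Using the identity E[X²] = Var(X) + (E[X])²:
E[X] = \frac{4}{5}
Var(X) = \frac{16}{25}
E[X²] = \frac{16}{25} + (\frac{4}{5})²
= \frac{32}{25}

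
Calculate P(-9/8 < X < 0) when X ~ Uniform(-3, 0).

P(-9/8 < X < 0) = ∫_{-9/8}^{0} f(x) dx
where f(x) = \frac{1}{3}
= \frac{3}{8}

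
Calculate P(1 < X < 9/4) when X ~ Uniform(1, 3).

P(1 < X < 9/4) = ∫_{1}^{9/4} f(x) dx
where f(x) = \frac{1}{2}
= \frac{5}{8}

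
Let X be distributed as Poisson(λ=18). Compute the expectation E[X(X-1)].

E[X(X-1)] = E[X² - X] = E[X²] - E[X]
E[X] = 18
E[X²] = Var(X) + (E[X])² = 18 + (18)² = 342
E[X(X-1)] = 342 - 18 = 324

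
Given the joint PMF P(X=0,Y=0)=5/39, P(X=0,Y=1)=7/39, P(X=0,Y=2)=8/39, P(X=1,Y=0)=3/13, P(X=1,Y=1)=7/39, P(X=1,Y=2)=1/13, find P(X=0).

P(X=0) = P(X=0,Y=0) + P(X=0,Y=1) + P(X=0,Y=2)
= 5/39 + 7/39 + 8/39
= 20/39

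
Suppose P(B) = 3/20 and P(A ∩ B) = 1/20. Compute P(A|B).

P(A|B) = P(A ∩ B) / P(B)
= (1/20) / (3/20)
= 1/3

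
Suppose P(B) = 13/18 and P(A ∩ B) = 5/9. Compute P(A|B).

P(A|B) = P(A ∩ B) / P(B)
= (5/9) / (13/18)
= 10/13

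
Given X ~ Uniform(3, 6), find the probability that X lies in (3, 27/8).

P(3 < X < 27/8) = ∫_{3}^{27/8} f(x) dx
where f(x) = \frac{1}{3}
= \frac{1}{8}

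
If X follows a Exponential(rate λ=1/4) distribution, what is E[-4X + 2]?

For X ~ Exponential(rate λ=1/4):
E[X] = 4
E[-4X + 2] = -4 × E[X] + 2 = -14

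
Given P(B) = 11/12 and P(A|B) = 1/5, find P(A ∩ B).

By definition, P(A|B) = P(A ∩ B) / P(B)
So P(A ∩ B) = P(A|B) × P(B)
= 1/5 × 11/12
= 11/60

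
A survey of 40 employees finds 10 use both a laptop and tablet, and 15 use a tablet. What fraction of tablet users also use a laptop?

P(A ∩ B) = 10/40 = 1/4
P(B) = 15/40 = 3/8
P(A|B) = P(A ∩ B) / P(B) = (1/4) / (3/8) = 2/3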